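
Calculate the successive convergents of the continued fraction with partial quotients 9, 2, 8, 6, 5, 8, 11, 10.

Using the convergent recurrence p_i = a_i*p_{i-1} + p_{i-2}, q_i = a_i*q_{i-1} + q_{i-2} with p_{-2}=0, p_{-1}=1, q_{-2}=1, q_{-1}=0:
  i=0: a_0=9, p_0 = 9*1 + 0 = 9, q_0 = 9*0 + 1 = 1.
  i=1: a_1=2, p_1 = 2*9 + 1 = 19, q_1 = 2*1 + 0 = 2.
  i=2: a_2=8, p_2 = 8*19 + 9 = 161, q_2 = 8*2 + 1 = 17.
  i=3: a_3=6, p_3 = 6*161 + 19 = 985, q_3 = 6*17 + 2 = 104.
  i=4: a_4=5, p_4 = 5*985 + 161 = 5086, q_4 = 5*104 + 17 = 537.
  i=5: a_5=8, p_5 = 8*5086 + 985 = 41673, q_5 = 8*537 + 104 = 4400.
  i=6: a_6=11, p_6 = 11*41673 + 5086 = 463489, q_6 = 11*4400 + 537 = 48937.
  i=7: a_7=10, p_7 = 10*463489 + 41673 = 4676563, q_7 = 10*48937 + 4400 = 493770.

9/1, 19/2, 161/17, 985/104, 5086/537, 41673/4400, 463489/48937, 4676563/493770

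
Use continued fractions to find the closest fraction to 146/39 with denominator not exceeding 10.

Expand x = 146/39 as a continued fraction with the Euclidean algorithm:
  146 = 3*39 + 29, so a_0 = 3.
  39 = 1*29 + 10, so a_1 = 1.
  29 = 2*10 + 9, so a_2 = 2.
  10 = 1*9 + 1, so a_3 = 1.
  9 = 9*1 + 0, so a_4 = 9.
so x = [3; 1, 2, 1, 9].
Convergents (p_i = a_i*p_{i-1} + p_{i-2}, q_i = a_i*q_{i-1} + q_{i-2} with p_{-2}=0, p_{-1}=1, q_{-2}=1, q_{-1}=0), until the denominator exceeds 10:
  i=0: a_0=3, p_0 = 3*1 + 0 = 3, q_0 = 3*0 + 1 = 1.
  i=1: a_1=1, p_1 = 1*3 + 1 = 4, q_1 = 1*1 + 0 = 1.
  i=2: a_2=2, p_2 = 2*4 + 3 = 11, q_2 = 2*1 + 1 = 3.
  i=3: a_3=1, p_3 = 1*11 + 4 = 15, q_3 = 1*3 + 1 = 4.
  i=4: a_4=9, p_4 = 9*15 + 11 = 146, q_4 = 9*4 + 3 = 39.
q_4 = 39 > 10, so the last convergent with denominator <= 10 is p_3/q_3 = 15/4.
The closest fraction with denominator <= 10 is either p_3/q_3 or the intermediate fraction (k*p_3 + p_2)/(k*q_3 + q_2) with the largest k >= 1 whose denominator stays <= 10; these approach x as k grows, and every other convergent or intermediate fraction in range is farther away.
Largest k: floor((10 - q_2)/q_3) = floor((10 - 3)/4) = 1.
That gives (1*15 + 11)/(1*4 + 3) = 26/7.
Compare the errors: |x - 15/4| = |146*4 - 15*39|/(39*4) = 1/156, and |x - 26/7| = |146*7 - 26*39|/(39*7) = 8/273.
Cross-multiplying, 1*273 = 273 < 1248 = 8*156, so 1/156 is smaller: the convergent 15/4 is closer to x than 26/7.

15/4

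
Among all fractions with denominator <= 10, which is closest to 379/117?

Expand x = 379/117 as a continued fraction with the Euclidean algorithm:
  379 = 3*117 + 28, so a_0 = 3.
  117 = 4*28 + 5, so a_1 = 4.
  28 = 5*5 + 3, so a_2 = 5.
  5 = 1*3 + 2, so a_3 = 1.
  3 = 1*2 + 1, so a_4 = 1.
  2 = 2*1 + 0, so a_5 = 2.
so x = [3; 4, 5, 1, 1, 2].
Convergents (p_i = a_i*p_{i-1} + p_{i-2}, q_i = a_i*q_{i-1} + q_{i-2} with p_{-2}=0, p_{-1}=1, q_{-2}=1, q_{-1}=0), until the denominator exceeds 10:
  i=0: a_0=3, p_0 = 3*1 + 0 = 3, q_0 = 3*0 + 1 = 1.
  i=1: a_1=4, p_1 = 4*3 + 1 = 13, q_1 = 4*1 + 0 = 4.
  i=2: a_2=5, p_2 = 5*13 + 3 = 68, q_2 = 5*4 + 1 = 21.
q_2 = 21 > 10, so the last convergent with denominator <= 10 is p_1/q_1 = 13/4.
The closest fraction with denominator <= 10 is either p_1/q_1 or the intermediate fraction (k*p_1 + p_0)/(k*q_1 + q_0) with the largest k >= 1 whose denominator stays <= 10; these approach x as k grows, and every other convergent or intermediate fraction in range is farther away.
Largest k: floor((10 - q_0)/q_1) = floor((10 - 1)/4) = 2.
That gives (2*13 + 3)/(2*4 + 1) = 29/9.
Compare the errors: |x - 13/4| = |379*4 - 13*117|/(117*4) = 5/468, and |x - 29/9| = |379*9 - 29*117|/(117*9) = 18/1053.
Cross-multiplying, 5*1053 = 5265 < 8424 = 18*468, so 5/468 is smaller: the convergent 13/4 is closer to x than 29/9.

13/4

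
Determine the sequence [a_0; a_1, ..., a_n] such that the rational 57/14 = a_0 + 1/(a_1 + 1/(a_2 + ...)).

[4; 14]

Run the Euclidean algorithm on 57 and 14; the successive quotients are the partial quotients a_0, a_1, ... (each step inverts the fractional part left over by the previous one):
  57 = 4*14 + 1, so a_0 = 4.
  14 = 14*1 + 0, so a_1 = 14.
The remainder reaches 0 after 2 divisions, so the expansion has 2 partial quotients, read off in order.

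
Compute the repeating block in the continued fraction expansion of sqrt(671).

[25; (1, 9, 2, 1, 1, 1, 2, 9, 1, 50)]

Write x_i = (sqrt(671) + m_i)/d_i with (m_0, d_0) = (0, 1). a_0 = floor(sqrt(671)) = 25, since 25^2 = 625 <= 671 < 676 = 26^2.
Iterate m_{i+1} = d_i*a_i - m_i, d_{i+1} = (671 - m_{i+1}^2)/d_i, a_{i+1} = floor((a_0 + m_{i+1})/d_{i+1}):
  m_1 = 1*25 - 0 = 25, d_1 = (671 - 25^2)/1 = 46/1 = 46, a_1 = floor((25 + 25)/46) = 1.
  m_2 = 46*1 - 25 = 21, d_2 = (671 - 21^2)/46 = 230/46 = 5, a_2 = floor((25 + 21)/5) = 9.
  m_3 = 5*9 - 21 = 24, d_3 = (671 - 24^2)/5 = 95/5 = 19, a_3 = floor((25 + 24)/19) = 2.
  m_4 = 19*2 - 24 = 14, d_4 = (671 - 14^2)/19 = 475/19 = 25, a_4 = floor((25 + 14)/25) = 1.
  m_5 = 25*1 - 14 = 11, d_5 = (671 - 11^2)/25 = 550/25 = 22, a_5 = floor((25 + 11)/22) = 1.
  m_6 = 22*1 - 11 = 11, d_6 = (671 - 11^2)/22 = 550/22 = 25, a_6 = floor((25 + 11)/25) = 1.
  m_7 = 25*1 - 11 = 14, d_7 = (671 - 14^2)/25 = 475/25 = 19, a_7 = floor((25 + 14)/19) = 2.
  m_8 = 19*2 - 14 = 24, d_8 = (671 - 24^2)/19 = 95/19 = 5, a_8 = floor((25 + 24)/5) = 9.
  m_9 = 5*9 - 24 = 21, d_9 = (671 - 21^2)/5 = 230/5 = 46, a_9 = floor((25 + 21)/46) = 1.
  m_10 = 46*1 - 21 = 25, d_10 = (671 - 25^2)/46 = 46/46 = 1, a_10 = floor((25 + 25)/1) = 50.
  m_11 = 1*50 - 25 = 25, d_11 = (671 - 25^2)/1 = 46/1 = 46: (m_11, d_11) = (m_1, d_1) = (25, 46), so from here the quotients repeat a_1, ..., a_10; the period length is 10.
Hence the expansion of sqrt(671) is a_0 = 25 followed by the repeating block 1, 9, 2, 1, 1, 1, 2, 9, 1, 50 (period 10).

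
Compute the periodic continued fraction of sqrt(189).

[13; (1, 2, 1, 26)]

Write x_i = (sqrt(189) + m_i)/d_i with (m_0, d_0) = (0, 1). a_0 = floor(sqrt(189)) = 13, since 13^2 = 169 <= 189 < 196 = 14^2.
Iterate m_{i+1} = d_i*a_i - m_i, d_{i+1} = (189 - m_{i+1}^2)/d_i, a_{i+1} = floor((a_0 + m_{i+1})/d_{i+1}):
  m_1 = 1*13 - 0 = 13, d_1 = (189 - 13^2)/1 = 20/1 = 20, a_1 = floor((13 + 13)/20) = 1.
  m_2 = 20*1 - 13 = 7, d_2 = (189 - 7^2)/20 = 140/20 = 7, a_2 = floor((13 + 7)/7) = 2.
  m_3 = 7*2 - 7 = 7, d_3 = (189 - 7^2)/7 = 140/7 = 20, a_3 = floor((13 + 7)/20) = 1.
  m_4 = 20*1 - 7 = 13, d_4 = (189 - 13^2)/20 = 20/20 = 1, a_4 = floor((13 + 13)/1) = 26.
  m_5 = 1*26 - 13 = 13, d_5 = (189 - 13^2)/1 = 20/1 = 20: (m_5, d_5) = (m_1, d_1) = (13, 20), so from here the quotients repeat a_1, ..., a_4; the period length is 4.
Hence the expansion of sqrt(189) is a_0 = 13 followed by the repeating block 1, 2, 1, 26 (period 4).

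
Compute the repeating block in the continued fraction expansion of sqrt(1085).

[32; (1, 15, 2, 15, 1, 64)]

Write x_i = (sqrt(1085) + m_i)/d_i with (m_0, d_0) = (0, 1). a_0 = floor(sqrt(1085)) = 32, since 32^2 = 1024 <= 1085 < 1089 = 33^2.
Iterate m_{i+1} = d_i*a_i - m_i, d_{i+1} = (1085 - m_{i+1}^2)/d_i, a_{i+1} = floor((a_0 + m_{i+1})/d_{i+1}):
  m_1 = 1*32 - 0 = 32, d_1 = (1085 - 32^2)/1 = 61/1 = 61, a_1 = floor((32 + 32)/61) = 1.
  m_2 = 61*1 - 32 = 29, d_2 = (1085 - 29^2)/61 = 244/61 = 4, a_2 = floor((32 + 29)/4) = 15.
  m_3 = 4*15 - 29 = 31, d_3 = (1085 - 31^2)/4 = 124/4 = 31, a_3 = floor((32 + 31)/31) = 2.
  m_4 = 31*2 - 31 = 31, d_4 = (1085 - 31^2)/31 = 124/31 = 4, a_4 = floor((32 + 31)/4) = 15.
  m_5 = 4*15 - 31 = 29, d_5 = (1085 - 29^2)/4 = 244/4 = 61, a_5 = floor((32 + 29)/61) = 1.
  m_6 = 61*1 - 29 = 32, d_6 = (1085 - 32^2)/61 = 61/61 = 1, a_6 = floor((32 + 32)/1) = 64.
  m_7 = 1*64 - 32 = 32, d_7 = (1085 - 32^2)/1 = 61/1 = 61: (m_7, d_7) = (m_1, d_1) = (32, 61), so from here the quotients repeat a_1, ..., a_6; the period length is 6.
Hence the expansion of sqrt(1085) is a_0 = 32 followed by the repeating block 1, 15, 2, 15, 1, 64 (period 6).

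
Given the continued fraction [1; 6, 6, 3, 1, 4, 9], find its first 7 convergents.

1/1, 7/6, 43/37, 136/117, 179/154, 852/733, 7847/6751

Using the convergent recurrence p_i = a_i*p_{i-1} + p_{i-2}, q_i = a_i*q_{i-1} + q_{i-2} with p_{-2}=0, p_{-1}=1, q_{-2}=1, q_{-1}=0:
  i=0: a_0=1, p_0 = 1*1 + 0 = 1, q_0 = 1*0 + 1 = 1.
  i=1: a_1=6, p_1 = 6*1 + 1 = 7, q_1 = 6*1 + 0 = 6.
  i=2: a_2=6, p_2 = 6*7 + 1 = 43, q_2 = 6*6 + 1 = 37.
  i=3: a_3=3, p_3 = 3*43 + 7 = 136, q_3 = 3*37 + 6 = 117.
  i=4: a_4=1, p_4 = 1*136 + 43 = 179, q_4 = 1*117 + 37 = 154.
  i=5: a_5=4, p_5 = 4*179 + 136 = 852, q_5 = 4*154 + 117 = 733.
  i=6: a_6=9, p_6 = 9*852 + 179 = 7847, q_6 = 9*733 + 154 = 6751.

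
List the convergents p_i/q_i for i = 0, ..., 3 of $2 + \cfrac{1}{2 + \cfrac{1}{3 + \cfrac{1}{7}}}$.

2/1, 5/2, 17/7, 124/51

Using the convergent recurrence p_i = a_i*p_{i-1} + p_{i-2}, q_i = a_i*q_{i-1} + q_{i-2} with p_{-2}=0, p_{-1}=1, q_{-2}=1, q_{-1}=0:
  i=0: a_0=2, p_0 = 2*1 + 0 = 2, q_0 = 2*0 + 1 = 1.
  i=1: a_1=2, p_1 = 2*2 + 1 = 5, q_1 = 2*1 + 0 = 2.
  i=2: a_2=3, p_2 = 3*5 + 2 = 17, q_2 = 3*2 + 1 = 7.
  i=3: a_3=7, p_3 = 7*17 + 5 = 124, q_3 = 7*7 + 2 = 51.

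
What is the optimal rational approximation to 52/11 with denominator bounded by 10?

33/7

Expand x = 52/11 as a continued fraction with the Euclidean algorithm:
  52 = 4*11 + 8, so a_0 = 4.
  11 = 1*8 + 3, so a_1 = 1.
  8 = 2*3 + 2, so a_2 = 2.
  3 = 1*2 + 1, so a_3 = 1.
  2 = 2*1 + 0, so a_4 = 2.
so x = [4; 1, 2, 1, 2].
Convergents (p_i = a_i*p_{i-1} + p_{i-2}, q_i = a_i*q_{i-1} + q_{i-2} with p_{-2}=0, p_{-1}=1, q_{-2}=1, q_{-1}=0), until the denominator exceeds 10:
  i=0: a_0=4, p_0 = 4*1 + 0 = 4, q_0 = 4*0 + 1 = 1.
  i=1: a_1=1, p_1 = 1*4 + 1 = 5, q_1 = 1*1 + 0 = 1.
  i=2: a_2=2, p_2 = 2*5 + 4 = 14, q_2 = 2*1 + 1 = 3.
  i=3: a_3=1, p_3 = 1*14 + 5 = 19, q_3 = 1*3 + 1 = 4.
  i=4: a_4=2, p_4 = 2*19 + 14 = 52, q_4 = 2*4 + 3 = 11.
q_4 = 11 > 10, so the last convergent with denominator <= 10 is p_3/q_3 = 19/4.
The closest fraction with denominator <= 10 is either p_3/q_3 or the intermediate fraction (k*p_3 + p_2)/(k*q_3 + q_2) with the largest k >= 1 whose denominator stays <= 10; these approach x as k grows, and every other convergent or intermediate fraction in range is farther away.
Largest k: floor((10 - q_2)/q_3) = floor((10 - 3)/4) = 1.
That gives (1*19 + 14)/(1*4 + 3) = 33/7.
Compare the errors: |x - 19/4| = |52*4 - 19*11|/(11*4) = 1/44, and |x - 33/7| = |52*7 - 33*11|/(11*7) = 1/77.
Cross-multiplying, 1*44 = 44 < 77 = 1*77, so 1/77 is smaller: the intermediate fraction 33/7 is closer to x than 19/4.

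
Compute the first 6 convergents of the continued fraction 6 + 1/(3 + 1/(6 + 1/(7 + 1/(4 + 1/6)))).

Using the convergent recurrence p_i = a_i*p_{i-1} + p_{i-2}, q_i = a_i*q_{i-1} + q_{i-2} with p_{-2}=0, p_{-1}=1, q_{-2}=1, q_{-1}=0:
  i=0: a_0=6, p_0 = 6*1 + 0 = 6, q_0 = 6*0 + 1 = 1.
  i=1: a_1=3, p_1 = 3*6 + 1 = 19, q_1 = 3*1 + 0 = 3.
  i=2: a_2=6, p_2 = 6*19 + 6 = 120, q_2 = 6*3 + 1 = 19.
  i=3: a_3=7, p_3 = 7*120 + 19 = 859, q_3 = 7*19 + 3 = 136.
  i=4: a_4=4, p_4 = 4*859 + 120 = 3556, q_4 = 4*136 + 19 = 563.
  i=5: a_5=6, p_5 = 6*3556 + 859 = 22195, q_5 = 6*563 + 136 = 3514.

6/1, 19/3, 120/19, 859/136, 3556/563, 22195/3514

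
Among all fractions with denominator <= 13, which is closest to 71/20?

39/11

Expand x = 71/20 as a continued fraction with the Euclidean algorithm:
  71 = 3*20 + 11, so a_0 = 3.
  20 = 1*11 + 9, so a_1 = 1.
  11 = 1*9 + 2, so a_2 = 1.
  9 = 4*2 + 1, so a_3 = 4.
  2 = 2*1 + 0, so a_4 = 2.
so x = [3; 1, 1, 4, 2].
Convergents (p_i = a_i*p_{i-1} + p_{i-2}, q_i = a_i*q_{i-1} + q_{i-2} with p_{-2}=0, p_{-1}=1, q_{-2}=1, q_{-1}=0), until the denominator exceeds 13:
  i=0: a_0=3, p_0 = 3*1 + 0 = 3, q_0 = 3*0 + 1 = 1.
  i=1: a_1=1, p_1 = 1*3 + 1 = 4, q_1 = 1*1 + 0 = 1.
  i=2: a_2=1, p_2 = 1*4 + 3 = 7, q_2 = 1*1 + 1 = 2.
  i=3: a_3=4, p_3 = 4*7 + 4 = 32, q_3 = 4*2 + 1 = 9.
  i=4: a_4=2, p_4 = 2*32 + 7 = 71, q_4 = 2*9 + 2 = 20.
q_4 = 20 > 13, so the last convergent with denominator <= 13 is p_3/q_3 = 32/9.
The closest fraction with denominator <= 13 is either p_3/q_3 or the intermediate fraction (k*p_3 + p_2)/(k*q_3 + q_2) with the largest k >= 1 whose denominator stays <= 13; these approach x as k grows, and every other convergent or intermediate fraction in range is farther away.
Largest k: floor((13 - q_2)/q_3) = floor((13 - 2)/9) = 1.
That gives (1*32 + 7)/(1*9 + 2) = 39/11.
Compare the errors: |x - 32/9| = |71*9 - 32*20|/(20*9) = 1/180, and |x - 39/11| = |71*11 - 39*20|/(20*11) = 1/220.
Cross-multiplying, 1*180 = 180 < 220 = 1*220, so 1/220 is smaller: the intermediate fraction 39/11 is closer to x than 32/9.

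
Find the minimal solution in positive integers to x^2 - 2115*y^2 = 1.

First expand sqrt(2115) as a continued fraction. With x_i = (sqrt(2115) + m_i)/d_i and (m_0, d_0) = (0, 1): a_0 = floor(sqrt(2115)) = 45, since 45^2 = 2025 <= 2115 < 2116 = 46^2.
Iterate m_{i+1} = d_i*a_i - m_i, d_{i+1} = (2115 - m_{i+1}^2)/d_i, a_{i+1} = floor((a_0 + m_{i+1})/d_{i+1}):
  m_1 = 1*45 - 0 = 45, d_1 = (2115 - 45^2)/1 = 90/1 = 90, a_1 = floor((45 + 45)/90) = 1.
  m_2 = 90*1 - 45 = 45, d_2 = (2115 - 45^2)/90 = 90/90 = 1, a_2 = floor((45 + 45)/1) = 90.
  m_3 = 1*90 - 45 = 45, d_3 = (2115 - 45^2)/1 = 90/1 = 90: (m_3, d_3) = (m_1, d_1) = (45, 90), so from here the quotients repeat a_1, a_2; the period length is 2.
So sqrt(2115) = [45; (1, 90)] with period length k = 2.
k is even, so the fundamental solution of x^2 - 2115y^2 = 1 is (p_{k-1}, q_{k-1}) = (p_1, q_1); compute convergents through index 1.
Convergents (p_i = a_i*p_{i-1} + p_{i-2}, q_i = a_i*q_{i-1} + q_{i-2} with p_{-2}=0, p_{-1}=1, q_{-2}=1, q_{-1}=0):
  i=0: a_0=45, p_0 = 45*1 + 0 = 45, q_0 = 45*0 + 1 = 1.
  i=1: a_1=1, p_1 = 1*45 + 1 = 46, q_1 = 1*1 + 0 = 1.
Check: 46^2 - 2115*1^2 = 2116 - 2115 = 1, so (x, y) = (46, 1) solves the equation, and by the theorem it is the least positive solution.

(x, y) = (46, 1)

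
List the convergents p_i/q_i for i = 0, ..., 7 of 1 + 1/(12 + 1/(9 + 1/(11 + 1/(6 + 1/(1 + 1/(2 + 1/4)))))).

Using the convergent recurrence p_i = a_i*p_{i-1} + p_{i-2}, q_i = a_i*q_{i-1} + q_{i-2} with p_{-2}=0, p_{-1}=1, q_{-2}=1, q_{-1}=0:
  i=0: a_0=1, p_0 = 1*1 + 0 = 1, q_0 = 1*0 + 1 = 1.
  i=1: a_1=12, p_1 = 12*1 + 1 = 13, q_1 = 12*1 + 0 = 12.
  i=2: a_2=9, p_2 = 9*13 + 1 = 118, q_2 = 9*12 + 1 = 109.
  i=3: a_3=11, p_3 = 11*118 + 13 = 1311, q_3 = 11*109 + 12 = 1211.
  i=4: a_4=6, p_4 = 6*1311 + 118 = 7984, q_4 = 6*1211 + 109 = 7375.
  i=5: a_5=1, p_5 = 1*7984 + 1311 = 9295, q_5 = 1*7375 + 1211 = 8586.
  i=6: a_6=2, p_6 = 2*9295 + 7984 = 26574, q_6 = 2*8586 + 7375 = 24547.
  i=7: a_7=4, p_7 = 4*26574 + 9295 = 115591, q_7 = 4*24547 + 8586 = 106774.

1/1, 13/12, 118/109, 1311/1211, 7984/7375, 9295/8586, 26574/24547, 115591/106774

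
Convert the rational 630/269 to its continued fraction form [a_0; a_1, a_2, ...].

Run the Euclidean algorithm on 630 and 269; the successive quotients are the partial quotients a_0, a_1, ... (each step inverts the fractional part left over by the previous one):
  630 = 2*269 + 92, so a_0 = 2.
  269 = 2*92 + 85, so a_1 = 2.
  92 = 1*85 + 7, so a_2 = 1.
  85 = 12*7 + 1, so a_3 = 12.
  7 = 7*1 + 0, so a_4 = 7.
The remainder reaches 0 after 5 divisions, so the expansion has 5 partial quotients, read off in order.

[2; 2, 1, 12, 7]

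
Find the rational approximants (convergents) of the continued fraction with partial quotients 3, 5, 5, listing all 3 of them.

Using the convergent recurrence p_i = a_i*p_{i-1} + p_{i-2}, q_i = a_i*q_{i-1} + q_{i-2} with p_{-2}=0, p_{-1}=1, q_{-2}=1, q_{-1}=0:
  i=0: a_0=3, p_0 = 3*1 + 0 = 3, q_0 = 3*0 + 1 = 1.
  i=1: a_1=5, p_1 = 5*3 + 1 = 16, q_1 = 5*1 + 0 = 5.
  i=2: a_2=5, p_2 = 5*16 + 3 = 83, q_2 = 5*5 + 1 = 26.

3/1, 16/5, 83/26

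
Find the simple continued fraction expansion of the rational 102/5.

[20; 2, 2]

Run the Euclidean algorithm on 102 and 5; the successive quotients are the partial quotients a_0, a_1, ... (each step inverts the fractional part left over by the previous one):
  102 = 20*5 + 2, so a_0 = 20.
  5 = 2*2 + 1, so a_1 = 2.
  2 = 2*1 + 0, so a_2 = 2.
The remainder reaches 0 after 3 divisions, so the expansion has 3 partial quotients, read off in order.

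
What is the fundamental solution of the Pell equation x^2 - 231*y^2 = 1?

First expand sqrt(231) as a continued fraction. With x_i = (sqrt(231) + m_i)/d_i and (m_0, d_0) = (0, 1): a_0 = floor(sqrt(231)) = 15, since 15^2 = 225 <= 231 < 256 = 16^2.
Iterate m_{i+1} = d_i*a_i - m_i, d_{i+1} = (231 - m_{i+1}^2)/d_i, a_{i+1} = floor((a_0 + m_{i+1})/d_{i+1}):
  m_1 = 1*15 - 0 = 15, d_1 = (231 - 15^2)/1 = 6/1 = 6, a_1 = floor((15 + 15)/6) = 5.
  m_2 = 6*5 - 15 = 15, d_2 = (231 - 15^2)/6 = 6/6 = 1, a_2 = floor((15 + 15)/1) = 30.
  m_3 = 1*30 - 15 = 15, d_3 = (231 - 15^2)/1 = 6/1 = 6: (m_3, d_3) = (m_1, d_1) = (15, 6), so from here the quotients repeat a_1, a_2; the period length is 2.
So sqrt(231) = [15; (5, 30)] with period length k = 2.
k is even, so the fundamental solution of x^2 - 231y^2 = 1 is (p_{k-1}, q_{k-1}) = (p_1, q_1); compute convergents through index 1.
Convergents (p_i = a_i*p_{i-1} + p_{i-2}, q_i = a_i*q_{i-1} + q_{i-2} with p_{-2}=0, p_{-1}=1, q_{-2}=1, q_{-1}=0):
  i=0: a_0=15, p_0 = 15*1 + 0 = 15, q_0 = 15*0 + 1 = 1.
  i=1: a_1=5, p_1 = 5*15 + 1 = 76, q_1 = 5*1 + 0 = 5.
Check: 76^2 - 231*5^2 = 5776 - 5775 = 1, so (x, y) = (76, 5) solves the equation, and by the theorem it is the least positive solution.

(x, y) = (76, 5)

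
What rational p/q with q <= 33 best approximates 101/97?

25/24

Expand x = 101/97 as a continued fraction with the Euclidean algorithm:
  101 = 1*97 + 4, so a_0 = 1.
  97 = 24*4 + 1, so a_1 = 24.
  4 = 4*1 + 0, so a_2 = 4.
so x = [1; 24, 4].
Convergents (p_i = a_i*p_{i-1} + p_{i-2}, q_i = a_i*q_{i-1} + q_{i-2} with p_{-2}=0, p_{-1}=1, q_{-2}=1, q_{-1}=0), until the denominator exceeds 33:
  i=0: a_0=1, p_0 = 1*1 + 0 = 1, q_0 = 1*0 + 1 = 1.
  i=1: a_1=24, p_1 = 24*1 + 1 = 25, q_1 = 24*1 + 0 = 24.
  i=2: a_2=4, p_2 = 4*25 + 1 = 101, q_2 = 4*24 + 1 = 97.
q_2 = 97 > 33, so the last convergent with denominator <= 33 is p_1/q_1 = 25/24.
The closest fraction with denominator <= 33 is either p_1/q_1 or the intermediate fraction (k*p_1 + p_0)/(k*q_1 + q_0) with the largest k >= 1 whose denominator stays <= 33; these approach x as k grows, and every other convergent or intermediate fraction in range is farther away.
Largest k: floor((33 - q_0)/q_1) = floor((33 - 1)/24) = 1.
That gives (1*25 + 1)/(1*24 + 1) = 26/25.
Compare the errors: |x - 25/24| = |101*24 - 25*97|/(97*24) = 1/2328, and |x - 26/25| = |101*25 - 26*97|/(97*25) = 3/2425.
Cross-multiplying, 1*2425 = 2425 < 6984 = 3*2328, so 1/2328 is smaller: the convergent 25/24 is closer to x than 26/25.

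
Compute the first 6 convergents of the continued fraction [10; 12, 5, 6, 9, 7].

Using the convergent recurrence p_i = a_i*p_{i-1} + p_{i-2}, q_i = a_i*q_{i-1} + q_{i-2} with p_{-2}=0, p_{-1}=1, q_{-2}=1, q_{-1}=0:
  i=0: a_0=10, p_0 = 10*1 + 0 = 10, q_0 = 10*0 + 1 = 1.
  i=1: a_1=12, p_1 = 12*10 + 1 = 121, q_1 = 12*1 + 0 = 12.
  i=2: a_2=5, p_2 = 5*121 + 10 = 615, q_2 = 5*12 + 1 = 61.
  i=3: a_3=6, p_3 = 6*615 + 121 = 3811, q_3 = 6*61 + 12 = 378.
  i=4: a_4=9, p_4 = 9*3811 + 615 = 34914, q_4 = 9*378 + 61 = 3463.
  i=5: a_5=7, p_5 = 7*34914 + 3811 = 248209, q_5 = 7*3463 + 378 = 24619.

10/1, 121/12, 615/61, 3811/378, 34914/3463, 248209/24619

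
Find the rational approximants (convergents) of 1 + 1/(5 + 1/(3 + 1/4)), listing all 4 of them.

Using the convergent recurrence p_i = a_i*p_{i-1} + p_{i-2}, q_i = a_i*q_{i-1} + q_{i-2} with p_{-2}=0, p_{-1}=1, q_{-2}=1, q_{-1}=0:
  i=0: a_0=1, p_0 = 1*1 + 0 = 1, q_0 = 1*0 + 1 = 1.
  i=1: a_1=5, p_1 = 5*1 + 1 = 6, q_1 = 5*1 + 0 = 5.
  i=2: a_2=3, p_2 = 3*6 + 1 = 19, q_2 = 3*5 + 1 = 16.
  i=3: a_3=4, p_3 = 4*19 + 6 = 82, q_3 = 4*16 + 5 = 69.

1/1, 6/5, 19/16, 82/69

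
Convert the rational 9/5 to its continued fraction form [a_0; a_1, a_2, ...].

Run the Euclidean algorithm on 9 and 5; the successive quotients are the partial quotients a_0, a_1, ... (each step inverts the fractional part left over by the previous one):
  9 = 1*5 + 4, so a_0 = 1.
  5 = 1*4 + 1, so a_1 = 1.
  4 = 4*1 + 0, so a_2 = 4.
The remainder reaches 0 after 3 divisions, so the expansion has 3 partial quotients, read off in order.

[1; 1, 4]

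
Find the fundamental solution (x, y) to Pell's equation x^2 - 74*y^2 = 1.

First expand sqrt(74) as a continued fraction. With x_i = (sqrt(74) + m_i)/d_i and (m_0, d_0) = (0, 1): a_0 = floor(sqrt(74)) = 8, since 8^2 = 64 <= 74 < 81 = 9^2.
Iterate m_{i+1} = d_i*a_i - m_i, d_{i+1} = (74 - m_{i+1}^2)/d_i, a_{i+1} = floor((a_0 + m_{i+1})/d_{i+1}):
  m_1 = 1*8 - 0 = 8, d_1 = (74 - 8^2)/1 = 10/1 = 10, a_1 = floor((8 + 8)/10) = 1.
  m_2 = 10*1 - 8 = 2, d_2 = (74 - 2^2)/10 = 70/10 = 7, a_2 = floor((8 + 2)/7) = 1.
  m_3 = 7*1 - 2 = 5, d_3 = (74 - 5^2)/7 = 49/7 = 7, a_3 = floor((8 + 5)/7) = 1.
  m_4 = 7*1 - 5 = 2, d_4 = (74 - 2^2)/7 = 70/7 = 10, a_4 = floor((8 + 2)/10) = 1.
  m_5 = 10*1 - 2 = 8, d_5 = (74 - 8^2)/10 = 10/10 = 1, a_5 = floor((8 + 8)/1) = 16.
  m_6 = 1*16 - 8 = 8, d_6 = (74 - 8^2)/1 = 10/1 = 10: (m_6, d_6) = (m_1, d_1) = (8, 10), so from here the quotients repeat a_1, ..., a_5; the period length is 5.
So sqrt(74) = [8; (1, 1, 1, 1, 16)] with period length k = 5.
k is odd, so (p_{k-1}, q_{k-1}) only solves x^2 - 74y^2 = -1 and the fundamental solution of x^2 - 74y^2 = 1 is (p_{2k-1}, q_{2k-1}) = (p_9, q_9); compute convergents through index 9, running through the period twice.
Convergents (p_i = a_i*p_{i-1} + p_{i-2}, q_i = a_i*q_{i-1} + q_{i-2} with p_{-2}=0, p_{-1}=1, q_{-2}=1, q_{-1}=0):
  i=0: a_0=8, p_0 = 8*1 + 0 = 8, q_0 = 8*0 + 1 = 1.
  i=1: a_1=1, p_1 = 1*8 + 1 = 9, q_1 = 1*1 + 0 = 1.
  i=2: a_2=1, p_2 = 1*9 + 8 = 17, q_2 = 1*1 + 1 = 2.
  i=3: a_3=1, p_3 = 1*17 + 9 = 26, q_3 = 1*2 + 1 = 3.
  i=4: a_4=1, p_4 = 1*26 + 17 = 43, q_4 = 1*3 + 2 = 5.
  i=5: a_5=16, p_5 = 16*43 + 26 = 714, q_5 = 16*5 + 3 = 83.
  i=6: a_6=1, p_6 = 1*714 + 43 = 757, q_6 = 1*83 + 5 = 88.
  i=7: a_7=1, p_7 = 1*757 + 714 = 1471, q_7 = 1*88 + 83 = 171.
  i=8: a_8=1, p_8 = 1*1471 + 757 = 2228, q_8 = 1*171 + 88 = 259.
  i=9: a_9=1, p_9 = 1*2228 + 1471 = 3699, q_9 = 1*259 + 171 = 430.
Indeed p_4^2 - 74*q_4^2 = 1849 - 1850 = -1, not +1.
Check: 3699^2 - 74*430^2 = 13682601 - 13682600 = 1, so (x, y) = (3699, 430) solves the equation, and by the theorem it is the least positive solution.

(x, y) = (3699, 430)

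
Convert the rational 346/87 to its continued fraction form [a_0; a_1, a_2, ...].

Run the Euclidean algorithm on 346 and 87; the successive quotients are the partial quotients a_0, a_1, ... (each step inverts the fractional part left over by the previous one):
  346 = 3*87 + 85, so a_0 = 3.
  87 = 1*85 + 2, so a_1 = 1.
  85 = 42*2 + 1, so a_2 = 42.
  2 = 2*1 + 0, so a_3 = 2.
The remainder reaches 0 after 4 divisions, so the expansion has 4 partial quotients, read off in order.

[3; 1, 42, 2]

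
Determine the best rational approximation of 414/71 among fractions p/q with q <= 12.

35/6

Expand x = 414/71 as a continued fraction with the Euclidean algorithm:
  414 = 5*71 + 59, so a_0 = 5.
  71 = 1*59 + 12, so a_1 = 1.
  59 = 4*12 + 11, so a_2 = 4.
  12 = 1*11 + 1, so a_3 = 1.
  11 = 11*1 + 0, so a_4 = 11.
so x = [5; 1, 4, 1, 11].
Convergents (p_i = a_i*p_{i-1} + p_{i-2}, q_i = a_i*q_{i-1} + q_{i-2} with p_{-2}=0, p_{-1}=1, q_{-2}=1, q_{-1}=0), until the denominator exceeds 12:
  i=0: a_0=5, p_0 = 5*1 + 0 = 5, q_0 = 5*0 + 1 = 1.
  i=1: a_1=1, p_1 = 1*5 + 1 = 6, q_1 = 1*1 + 0 = 1.
  i=2: a_2=4, p_2 = 4*6 + 5 = 29, q_2 = 4*1 + 1 = 5.
  i=3: a_3=1, p_3 = 1*29 + 6 = 35, q_3 = 1*5 + 1 = 6.
  i=4: a_4=11, p_4 = 11*35 + 29 = 414, q_4 = 11*6 + 5 = 71.
q_4 = 71 > 12, so the last convergent with denominator <= 12 is p_3/q_3 = 35/6.
The closest fraction with denominator <= 12 is either p_3/q_3 or the intermediate fraction (k*p_3 + p_2)/(k*q_3 + q_2) with the largest k >= 1 whose denominator stays <= 12; these approach x as k grows, and every other convergent or intermediate fraction in range is farther away.
Largest k: floor((12 - q_2)/q_3) = floor((12 - 5)/6) = 1.
That gives (1*35 + 29)/(1*6 + 5) = 64/11.
Compare the errors: |x - 35/6| = |414*6 - 35*71|/(71*6) = 1/426, and |x - 64/11| = |414*11 - 64*71|/(71*11) = 10/781.
Cross-multiplying, 1*781 = 781 < 4260 = 10*426, so 1/426 is smaller: the convergent 35/6 is closer to x than 64/11.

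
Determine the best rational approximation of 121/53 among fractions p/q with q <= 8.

Expand x = 121/53 as a continued fraction with the Euclidean algorithm:
  121 = 2*53 + 15, so a_0 = 2.
  53 = 3*15 + 8, so a_1 = 3.
  15 = 1*8 + 7, so a_2 = 1.
  8 = 1*7 + 1, so a_3 = 1.
  7 = 7*1 + 0, so a_4 = 7.
so x = [2; 3, 1, 1, 7].
Convergents (p_i = a_i*p_{i-1} + p_{i-2}, q_i = a_i*q_{i-1} + q_{i-2} with p_{-2}=0, p_{-1}=1, q_{-2}=1, q_{-1}=0), until the denominator exceeds 8:
  i=0: a_0=2, p_0 = 2*1 + 0 = 2, q_0 = 2*0 + 1 = 1.
  i=1: a_1=3, p_1 = 3*2 + 1 = 7, q_1 = 3*1 + 0 = 3.
  i=2: a_2=1, p_2 = 1*7 + 2 = 9, q_2 = 1*3 + 1 = 4.
  i=3: a_3=1, p_3 = 1*9 + 7 = 16, q_3 = 1*4 + 3 = 7.
  i=4: a_4=7, p_4 = 7*16 + 9 = 121, q_4 = 7*7 + 4 = 53.
q_4 = 53 > 8, so the last convergent with denominator <= 8 is p_3/q_3 = 16/7.
The closest fraction with denominator <= 8 is either p_3/q_3 or the intermediate fraction (k*p_3 + p_2)/(k*q_3 + q_2) with the largest k >= 1 whose denominator stays <= 8; these approach x as k grows, and every other convergent or intermediate fraction in range is farther away.
Largest k: floor((8 - q_2)/q_3) = floor((8 - 4)/7) = 0.
Since k = 0, no intermediate fraction beyond p_3/q_3 has denominator <= 8, so the convergent 16/7 is the closest (its error is |121*7 - 16*53|/(53*7) = 1/371).

16/7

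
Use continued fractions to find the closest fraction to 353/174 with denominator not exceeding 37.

Expand x = 353/174 as a continued fraction with the Euclidean algorithm:
  353 = 2*174 + 5, so a_0 = 2.
  174 = 34*5 + 4, so a_1 = 34.
  5 = 1*4 + 1, so a_2 = 1.
  4 = 4*1 + 0, so a_3 = 4.
so x = [2; 34, 1, 4].
Convergents (p_i = a_i*p_{i-1} + p_{i-2}, q_i = a_i*q_{i-1} + q_{i-2} with p_{-2}=0, p_{-1}=1, q_{-2}=1, q_{-1}=0), until the denominator exceeds 37:
  i=0: a_0=2, p_0 = 2*1 + 0 = 2, q_0 = 2*0 + 1 = 1.
  i=1: a_1=34, p_1 = 34*2 + 1 = 69, q_1 = 34*1 + 0 = 34.
  i=2: a_2=1, p_2 = 1*69 + 2 = 71, q_2 = 1*34 + 1 = 35.
  i=3: a_3=4, p_3 = 4*71 + 69 = 353, q_3 = 4*35 + 34 = 174.
q_3 = 174 > 37, so the last convergent with denominator <= 37 is p_2/q_2 = 71/35.
The closest fraction with denominator <= 37 is either p_2/q_2 or the intermediate fraction (k*p_2 + p_1)/(k*q_2 + q_1) with the largest k >= 1 whose denominator stays <= 37; these approach x as k grows, and every other convergent or intermediate fraction in range is farther away.
Largest k: floor((37 - q_1)/q_2) = floor((37 - 34)/35) = 0.
Since k = 0, no intermediate fraction beyond p_2/q_2 has denominator <= 37, so the convergent 71/35 is the closest (its error is |353*35 - 71*174|/(174*35) = 1/6090).

71/35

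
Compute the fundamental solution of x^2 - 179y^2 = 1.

First expand sqrt(179) as a continued fraction. With x_i = (sqrt(179) + m_i)/d_i and (m_0, d_0) = (0, 1): a_0 = floor(sqrt(179)) = 13, since 13^2 = 169 <= 179 < 196 = 14^2.
Iterate m_{i+1} = d_i*a_i - m_i, d_{i+1} = (179 - m_{i+1}^2)/d_i, a_{i+1} = floor((a_0 + m_{i+1})/d_{i+1}):
  m_1 = 1*13 - 0 = 13, d_1 = (179 - 13^2)/1 = 10/1 = 10, a_1 = floor((13 + 13)/10) = 2.
  m_2 = 10*2 - 13 = 7, d_2 = (179 - 7^2)/10 = 130/10 = 13, a_2 = floor((13 + 7)/13) = 1.
  m_3 = 13*1 - 7 = 6, d_3 = (179 - 6^2)/13 = 143/13 = 11, a_3 = floor((13 + 6)/11) = 1.
  m_4 = 11*1 - 6 = 5, d_4 = (179 - 5^2)/11 = 154/11 = 14, a_4 = floor((13 + 5)/14) = 1.
  m_5 = 14*1 - 5 = 9, d_5 = (179 - 9^2)/14 = 98/14 = 7, a_5 = floor((13 + 9)/7) = 3.
  m_6 = 7*3 - 9 = 12, d_6 = (179 - 12^2)/7 = 35/7 = 5, a_6 = floor((13 + 12)/5) = 5.
  m_7 = 5*5 - 12 = 13, d_7 = (179 - 13^2)/5 = 10/5 = 2, a_7 = floor((13 + 13)/2) = 13.
  m_8 = 2*13 - 13 = 13, d_8 = (179 - 13^2)/2 = 10/2 = 5, a_8 = floor((13 + 13)/5) = 5.
  m_9 = 5*5 - 13 = 12, d_9 = (179 - 12^2)/5 = 35/5 = 7, a_9 = floor((13 + 12)/7) = 3.
  m_10 = 7*3 - 12 = 9, d_10 = (179 - 9^2)/7 = 98/7 = 14, a_10 = floor((13 + 9)/14) = 1.
  m_11 = 14*1 - 9 = 5, d_11 = (179 - 5^2)/14 = 154/14 = 11, a_11 = floor((13 + 5)/11) = 1.
  m_12 = 11*1 - 5 = 6, d_12 = (179 - 6^2)/11 = 143/11 = 13, a_12 = floor((13 + 6)/13) = 1.
  m_13 = 13*1 - 6 = 7, d_13 = (179 - 7^2)/13 = 130/13 = 10, a_13 = floor((13 + 7)/10) = 2.
  m_14 = 10*2 - 7 = 13, d_14 = (179 - 13^2)/10 = 10/10 = 1, a_14 = floor((13 + 13)/1) = 26.
  m_15 = 1*26 - 13 = 13, d_15 = (179 - 13^2)/1 = 10/1 = 10: (m_15, d_15) = (m_1, d_1) = (13, 10), so from here the quotients repeat a_1, ..., a_14; the period length is 14.
So sqrt(179) = [13; (2, 1, 1, 1, 3, 5, 13, 5, 3, 1, 1, 1, 2, 26)] with period length k = 14.
k is even, so the fundamental solution of x^2 - 179y^2 = 1 is (p_{k-1}, q_{k-1}) = (p_13, q_13); compute convergents through index 13.
Convergents (p_i = a_i*p_{i-1} + p_{i-2}, q_i = a_i*q_{i-1} + q_{i-2} with p_{-2}=0, p_{-1}=1, q_{-2}=1, q_{-1}=0):
  i=0: a_0=13, p_0 = 13*1 + 0 = 13, q_0 = 13*0 + 1 = 1.
  i=1: a_1=2, p_1 = 2*13 + 1 = 27, q_1 = 2*1 + 0 = 2.
  i=2: a_2=1, p_2 = 1*27 + 13 = 40, q_2 = 1*2 + 1 = 3.
  i=3: a_3=1, p_3 = 1*40 + 27 = 67, q_3 = 1*3 + 2 = 5.
  i=4: a_4=1, p_4 = 1*67 + 40 = 107, q_4 = 1*5 + 3 = 8.
  i=5: a_5=3, p_5 = 3*107 + 67 = 388, q_5 = 3*8 + 5 = 29.
  i=6: a_6=5, p_6 = 5*388 + 107 = 2047, q_6 = 5*29 + 8 = 153.
  i=7: a_7=13, p_7 = 13*2047 + 388 = 26999, q_7 = 13*153 + 29 = 2018.
  i=8: a_8=5, p_8 = 5*26999 + 2047 = 137042, q_8 = 5*2018 + 153 = 10243.
  i=9: a_9=3, p_9 = 3*137042 + 26999 = 438125, q_9 = 3*10243 + 2018 = 32747.
  i=10: a_10=1, p_10 = 1*438125 + 137042 = 575167, q_10 = 1*32747 + 10243 = 42990.
  i=11: a_11=1, p_11 = 1*575167 + 438125 = 1013292, q_11 = 1*42990 + 32747 = 75737.
  i=12: a_12=1, p_12 = 1*1013292 + 575167 = 1588459, q_12 = 1*75737 + 42990 = 118727.
  i=13: a_13=2, p_13 = 2*1588459 + 1013292 = 4190210, q_13 = 2*118727 + 75737 = 313191.
Check: 4190210^2 - 179*313191^2 = 17557859844100 - 17557859844099 = 1, so (x, y) = (4190210, 313191) solves the equation, and by the theorem it is the least positive solution.

(x, y) = (4190210, 313191)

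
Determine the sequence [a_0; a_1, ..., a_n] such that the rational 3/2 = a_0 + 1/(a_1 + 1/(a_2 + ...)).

[1; 2]

Run the Euclidean algorithm on 3 and 2; the successive quotients are the partial quotients a_0, a_1, ... (each step inverts the fractional part left over by the previous one):
  3 = 1*2 + 1, so a_0 = 1.
  2 = 2*1 + 0, so a_1 = 2.
The remainder reaches 0 after 2 divisions, so the expansion has 2 partial quotients, read off in order.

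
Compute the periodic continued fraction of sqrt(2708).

Write x_i = (sqrt(2708) + m_i)/d_i with (m_0, d_0) = (0, 1). a_0 = floor(sqrt(2708)) = 52, since 52^2 = 2704 <= 2708 < 2809 = 53^2.
Iterate m_{i+1} = d_i*a_i - m_i, d_{i+1} = (2708 - m_{i+1}^2)/d_i, a_{i+1} = floor((a_0 + m_{i+1})/d_{i+1}):
  m_1 = 1*52 - 0 = 52, d_1 = (2708 - 52^2)/1 = 4/1 = 4, a_1 = floor((52 + 52)/4) = 26.
  m_2 = 4*26 - 52 = 52, d_2 = (2708 - 52^2)/4 = 4/4 = 1, a_2 = floor((52 + 52)/1) = 104.
  m_3 = 1*104 - 52 = 52, d_3 = (2708 - 52^2)/1 = 4/1 = 4: (m_3, d_3) = (m_1, d_1) = (52, 4), so from here the quotients repeat a_1, a_2; the period length is 2.
Hence the expansion of sqrt(2708) is a_0 = 52 followed by the repeating block 26, 104 (period 2).

[52; (26, 104)]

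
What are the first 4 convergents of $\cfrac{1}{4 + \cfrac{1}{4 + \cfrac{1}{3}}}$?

Using the convergent recurrence p_i = a_i*p_{i-1} + p_{i-2}, q_i = a_i*q_{i-1} + q_{i-2} with p_{-2}=0, p_{-1}=1, q_{-2}=1, q_{-1}=0:
  i=0: a_0=0, p_0 = 0*1 + 0 = 0, q_0 = 0*0 + 1 = 1.
  i=1: a_1=4, p_1 = 4*0 + 1 = 1, q_1 = 4*1 + 0 = 4.
  i=2: a_2=4, p_2 = 4*1 + 0 = 4, q_2 = 4*4 + 1 = 17.
  i=3: a_3=3, p_3 = 3*4 + 1 = 13, q_3 = 3*17 + 4 = 55.

0/1, 1/4, 4/17, 13/55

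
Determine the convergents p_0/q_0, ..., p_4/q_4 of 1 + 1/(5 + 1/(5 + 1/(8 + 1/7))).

1/1, 6/5, 31/26, 254/213, 1809/1517

Using the convergent recurrence p_i = a_i*p_{i-1} + p_{i-2}, q_i = a_i*q_{i-1} + q_{i-2} with p_{-2}=0, p_{-1}=1, q_{-2}=1, q_{-1}=0:
  i=0: a_0=1, p_0 = 1*1 + 0 = 1, q_0 = 1*0 + 1 = 1.
  i=1: a_1=5, p_1 = 5*1 + 1 = 6, q_1 = 5*1 + 0 = 5.
  i=2: a_2=5, p_2 = 5*6 + 1 = 31, q_2 = 5*5 + 1 = 26.
  i=3: a_3=8, p_3 = 8*31 + 6 = 254, q_3 = 8*26 + 5 = 213.
  i=4: a_4=7, p_4 = 7*254 + 31 = 1809, q_4 = 7*213 + 26 = 1517.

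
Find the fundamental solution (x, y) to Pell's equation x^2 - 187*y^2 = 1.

First expand sqrt(187) as a continued fraction. With x_i = (sqrt(187) + m_i)/d_i and (m_0, d_0) = (0, 1): a_0 = floor(sqrt(187)) = 13, since 13^2 = 169 <= 187 < 196 = 14^2.
Iterate m_{i+1} = d_i*a_i - m_i, d_{i+1} = (187 - m_{i+1}^2)/d_i, a_{i+1} = floor((a_0 + m_{i+1})/d_{i+1}):
  m_1 = 1*13 - 0 = 13, d_1 = (187 - 13^2)/1 = 18/1 = 18, a_1 = floor((13 + 13)/18) = 1.
  m_2 = 18*1 - 13 = 5, d_2 = (187 - 5^2)/18 = 162/18 = 9, a_2 = floor((13 + 5)/9) = 2.
  m_3 = 9*2 - 5 = 13, d_3 = (187 - 13^2)/9 = 18/9 = 2, a_3 = floor((13 + 13)/2) = 13.
  m_4 = 2*13 - 13 = 13, d_4 = (187 - 13^2)/2 = 18/2 = 9, a_4 = floor((13 + 13)/9) = 2.
  m_5 = 9*2 - 13 = 5, d_5 = (187 - 5^2)/9 = 162/9 = 18, a_5 = floor((13 + 5)/18) = 1.
  m_6 = 18*1 - 5 = 13, d_6 = (187 - 13^2)/18 = 18/18 = 1, a_6 = floor((13 + 13)/1) = 26.
  m_7 = 1*26 - 13 = 13, d_7 = (187 - 13^2)/1 = 18/1 = 18: (m_7, d_7) = (m_1, d_1) = (13, 18), so from here the quotients repeat a_1, ..., a_6; the period length is 6.
So sqrt(187) = [13; (1, 2, 13, 2, 1, 26)] with period length k = 6.
k is even, so the fundamental solution of x^2 - 187y^2 = 1 is (p_{k-1}, q_{k-1}) = (p_5, q_5); compute convergents through index 5.
Convergents (p_i = a_i*p_{i-1} + p_{i-2}, q_i = a_i*q_{i-1} + q_{i-2} with p_{-2}=0, p_{-1}=1, q_{-2}=1, q_{-1}=0):
  i=0: a_0=13, p_0 = 13*1 + 0 = 13, q_0 = 13*0 + 1 = 1.
  i=1: a_1=1, p_1 = 1*13 + 1 = 14, q_1 = 1*1 + 0 = 1.
  i=2: a_2=2, p_2 = 2*14 + 13 = 41, q_2 = 2*1 + 1 = 3.
  i=3: a_3=13, p_3 = 13*41 + 14 = 547, q_3 = 13*3 + 1 = 40.
  i=4: a_4=2, p_4 = 2*547 + 41 = 1135, q_4 = 2*40 + 3 = 83.
  i=5: a_5=1, p_5 = 1*1135 + 547 = 1682, q_5 = 1*83 + 40 = 123.
Check: 1682^2 - 187*123^2 = 2829124 - 2829123 = 1, so (x, y) = (1682, 123) solves the equation, and by the theorem it is the least positive solution.

(x, y) = (1682, 123)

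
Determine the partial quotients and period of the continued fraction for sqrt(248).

[15; (1, 2, 1, 30)]

Write x_i = (sqrt(248) + m_i)/d_i with (m_0, d_0) = (0, 1). a_0 = floor(sqrt(248)) = 15, since 15^2 = 225 <= 248 < 256 = 16^2.
Iterate m_{i+1} = d_i*a_i - m_i, d_{i+1} = (248 - m_{i+1}^2)/d_i, a_{i+1} = floor((a_0 + m_{i+1})/d_{i+1}):
  m_1 = 1*15 - 0 = 15, d_1 = (248 - 15^2)/1 = 23/1 = 23, a_1 = floor((15 + 15)/23) = 1.
  m_2 = 23*1 - 15 = 8, d_2 = (248 - 8^2)/23 = 184/23 = 8, a_2 = floor((15 + 8)/8) = 2.
  m_3 = 8*2 - 8 = 8, d_3 = (248 - 8^2)/8 = 184/8 = 23, a_3 = floor((15 + 8)/23) = 1.
  m_4 = 23*1 - 8 = 15, d_4 = (248 - 15^2)/23 = 23/23 = 1, a_4 = floor((15 + 15)/1) = 30.
  m_5 = 1*30 - 15 = 15, d_5 = (248 - 15^2)/1 = 23/1 = 23: (m_5, d_5) = (m_1, d_1) = (15, 23), so from here the quotients repeat a_1, ..., a_4; the period length is 4.
Hence the expansion of sqrt(248) is a_0 = 15 followed by the repeating block 1, 2, 1, 30 (period 4).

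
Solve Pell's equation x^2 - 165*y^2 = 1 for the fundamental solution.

(x, y) = (1079, 84)

First expand sqrt(165) as a continued fraction. With x_i = (sqrt(165) + m_i)/d_i and (m_0, d_0) = (0, 1): a_0 = floor(sqrt(165)) = 12, since 12^2 = 144 <= 165 < 169 = 13^2.
Iterate m_{i+1} = d_i*a_i - m_i, d_{i+1} = (165 - m_{i+1}^2)/d_i, a_{i+1} = floor((a_0 + m_{i+1})/d_{i+1}):
  m_1 = 1*12 - 0 = 12, d_1 = (165 - 12^2)/1 = 21/1 = 21, a_1 = floor((12 + 12)/21) = 1.
  m_2 = 21*1 - 12 = 9, d_2 = (165 - 9^2)/21 = 84/21 = 4, a_2 = floor((12 + 9)/4) = 5.
  m_3 = 4*5 - 9 = 11, d_3 = (165 - 11^2)/4 = 44/4 = 11, a_3 = floor((12 + 11)/11) = 2.
  m_4 = 11*2 - 11 = 11, d_4 = (165 - 11^2)/11 = 44/11 = 4, a_4 = floor((12 + 11)/4) = 5.
  m_5 = 4*5 - 11 = 9, d_5 = (165 - 9^2)/4 = 84/4 = 21, a_5 = floor((12 + 9)/21) = 1.
  m_6 = 21*1 - 9 = 12, d_6 = (165 - 12^2)/21 = 21/21 = 1, a_6 = floor((12 + 12)/1) = 24.
  m_7 = 1*24 - 12 = 12, d_7 = (165 - 12^2)/1 = 21/1 = 21: (m_7, d_7) = (m_1, d_1) = (12, 21), so from here the quotients repeat a_1, ..., a_6; the period length is 6.
So sqrt(165) = [12; (1, 5, 2, 5, 1, 24)] with period length k = 6.
k is even, so the fundamental solution of x^2 - 165y^2 = 1 is (p_{k-1}, q_{k-1}) = (p_5, q_5); compute convergents through index 5.
Convergents (p_i = a_i*p_{i-1} + p_{i-2}, q_i = a_i*q_{i-1} + q_{i-2} with p_{-2}=0, p_{-1}=1, q_{-2}=1, q_{-1}=0):
  i=0: a_0=12, p_0 = 12*1 + 0 = 12, q_0 = 12*0 + 1 = 1.
  i=1: a_1=1, p_1 = 1*12 + 1 = 13, q_1 = 1*1 + 0 = 1.
  i=2: a_2=5, p_2 = 5*13 + 12 = 77, q_2 = 5*1 + 1 = 6.
  i=3: a_3=2, p_3 = 2*77 + 13 = 167, q_3 = 2*6 + 1 = 13.
  i=4: a_4=5, p_4 = 5*167 + 77 = 912, q_4 = 5*13 + 6 = 71.
  i=5: a_5=1, p_5 = 1*912 + 167 = 1079, q_5 = 1*71 + 13 = 84.
Check: 1079^2 - 165*84^2 = 1164241 - 1164240 = 1, so (x, y) = (1079, 84) solves the equation, and by the theorem it is the least positive solution.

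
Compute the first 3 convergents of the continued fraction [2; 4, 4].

2/1, 9/4, 38/17

Using the convergent recurrence p_i = a_i*p_{i-1} + p_{i-2}, q_i = a_i*q_{i-1} + q_{i-2} with p_{-2}=0, p_{-1}=1, q_{-2}=1, q_{-1}=0:
  i=0: a_0=2, p_0 = 2*1 + 0 = 2, q_0 = 2*0 + 1 = 1.
  i=1: a_1=4, p_1 = 4*2 + 1 = 9, q_1 = 4*1 + 0 = 4.
  i=2: a_2=4, p_2 = 4*9 + 2 = 38, q_2 = 4*4 + 1 = 17.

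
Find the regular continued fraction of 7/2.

Run the Euclidean algorithm on 7 and 2; the successive quotients are the partial quotients a_0, a_1, ... (each step inverts the fractional part left over by the previous one):
  7 = 3*2 + 1, so a_0 = 3.
  2 = 2*1 + 0, so a_1 = 2.
The remainder reaches 0 after 2 divisions, so the expansion has 2 partial quotients, read off in order.

[3; 2]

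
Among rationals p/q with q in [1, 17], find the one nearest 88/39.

Expand x = 88/39 as a continued fraction with the Euclidean algorithm:
  88 = 2*39 + 10, so a_0 = 2.
  39 = 3*10 + 9, so a_1 = 3.
  10 = 1*9 + 1, so a_2 = 1.
  9 = 9*1 + 0, so a_3 = 9.
so x = [2; 3, 1, 9].
Convergents (p_i = a_i*p_{i-1} + p_{i-2}, q_i = a_i*q_{i-1} + q_{i-2} with p_{-2}=0, p_{-1}=1, q_{-2}=1, q_{-1}=0), until the denominator exceeds 17:
  i=0: a_0=2, p_0 = 2*1 + 0 = 2, q_0 = 2*0 + 1 = 1.
  i=1: a_1=3, p_1 = 3*2 + 1 = 7, q_1 = 3*1 + 0 = 3.
  i=2: a_2=1, p_2 = 1*7 + 2 = 9, q_2 = 1*3 + 1 = 4.
  i=3: a_3=9, p_3 = 9*9 + 7 = 88, q_3 = 9*4 + 3 = 39.
q_3 = 39 > 17, so the last convergent with denominator <= 17 is p_2/q_2 = 9/4.
The closest fraction with denominator <= 17 is either p_2/q_2 or the intermediate fraction (k*p_2 + p_1)/(k*q_2 + q_1) with the largest k >= 1 whose denominator stays <= 17; these approach x as k grows, and every other convergent or intermediate fraction in range is farther away.
Largest k: floor((17 - q_1)/q_2) = floor((17 - 3)/4) = 3.
That gives (3*9 + 7)/(3*4 + 3) = 34/15.
Compare the errors: |x - 9/4| = |88*4 - 9*39|/(39*4) = 1/156, and |x - 34/15| = |88*15 - 34*39|/(39*15) = 6/585.
Cross-multiplying, 1*585 = 585 < 936 = 6*156, so 1/156 is smaller: the convergent 9/4 is closer to x than 34/15.

9/4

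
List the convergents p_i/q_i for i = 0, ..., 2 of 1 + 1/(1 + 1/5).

1/1, 2/1, 11/6

Using the convergent recurrence p_i = a_i*p_{i-1} + p_{i-2}, q_i = a_i*q_{i-1} + q_{i-2} with p_{-2}=0, p_{-1}=1, q_{-2}=1, q_{-1}=0:
  i=0: a_0=1, p_0 = 1*1 + 0 = 1, q_0 = 1*0 + 1 = 1.
  i=1: a_1=1, p_1 = 1*1 + 1 = 2, q_1 = 1*1 + 0 = 1.
  i=2: a_2=5, p_2 = 5*2 + 1 = 11, q_2 = 5*1 + 1 = 6.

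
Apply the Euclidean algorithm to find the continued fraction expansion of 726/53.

[13; 1, 2, 3, 5]

Run the Euclidean algorithm on 726 and 53; the successive quotients are the partial quotients a_0, a_1, ... (each step inverts the fractional part left over by the previous one):
  726 = 13*53 + 37, so a_0 = 13.
  53 = 1*37 + 16, so a_1 = 1.
  37 = 2*16 + 5, so a_2 = 2.
  16 = 3*5 + 1, so a_3 = 3.
  5 = 5*1 + 0, so a_4 = 5.
The remainder reaches 0 after 5 divisions, so the expansion has 5 partial quotients, read off in order.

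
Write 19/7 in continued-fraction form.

[2; 1, 2, 2]

Run the Euclidean algorithm on 19 and 7; the successive quotients are the partial quotients a_0, a_1, ... (each step inverts the fractional part left over by the previous one):
  19 = 2*7 + 5, so a_0 = 2.
  7 = 1*5 + 2, so a_1 = 1.
  5 = 2*2 + 1, so a_2 = 2.
  2 = 2*1 + 0, so a_3 = 2.
The remainder reaches 0 after 4 divisions, so the expansion has 4 partial quotients, read off in order.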